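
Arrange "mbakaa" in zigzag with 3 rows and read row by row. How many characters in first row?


Zigzag "mbakaa" into 3 rows:
Placing characters:
  'm' => row 0
  'b' => row 1
  'a' => row 2
  'k' => row 1
  'a' => row 0
  'a' => row 1
Rows:
  Row 0: "ma"
  Row 1: "bka"
  Row 2: "a"
First row length: 2

2


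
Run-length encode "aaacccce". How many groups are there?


Input: aaacccce
Scanning for consecutive runs:
  Group 1: 'a' x 3 (positions 0-2)
  Group 2: 'c' x 4 (positions 3-6)
  Group 3: 'e' x 1 (positions 7-7)
Total groups: 3

3


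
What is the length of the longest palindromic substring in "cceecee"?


Input: "cceecee"
Checking substrings for palindromes:
  [2:7] "eecee" (len 5) => palindrome
  [1:5] "ceec" (len 4) => palindrome
  [3:6] "ece" (len 3) => palindrome
  [0:2] "cc" (len 2) => palindrome
  [2:4] "ee" (len 2) => palindrome
  [5:7] "ee" (len 2) => palindrome
Longest palindromic substring: "eecee" with length 5

5


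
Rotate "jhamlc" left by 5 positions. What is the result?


Input: "jhamlc", rotate left by 5
First 5 characters: "jhaml"
Remaining characters: "c"
Concatenate remaining + first: "c" + "jhaml" = "cjhaml"

cjhaml


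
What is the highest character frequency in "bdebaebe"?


Input: bdebaebe
Character counts:
  'a': 1
  'b': 3
  'd': 1
  'e': 3
Maximum frequency: 3

3


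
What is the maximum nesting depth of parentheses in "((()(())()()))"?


Input: "((()(())()()))"
Tracking depth:
  Position 0 '(': depth becomes 1
  Position 1 '(': depth becomes 2
  Position 2 '(': depth becomes 3
  Position 3 ')': depth becomes 2
  Position 4 '(': depth becomes 3
  Position 5 '(': depth becomes 4
  Position 6 ')': depth becomes 3
  Position 7 ')': depth becomes 2
  Position 8 '(': depth becomes 3
  Position 9 ')': depth becomes 2
  Position 10 '(': depth becomes 3
  Position 11 ')': depth becomes 2
  Position 12 ')': depth becomes 1
  Position 13 ')': depth becomes 0
Maximum depth reached: 4

4


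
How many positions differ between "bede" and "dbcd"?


Comparing "bede" and "dbcd" position by position:
  Position 0: 'b' vs 'd' => DIFFER
  Position 1: 'e' vs 'b' => DIFFER
  Position 2: 'd' vs 'c' => DIFFER
  Position 3: 'e' vs 'd' => DIFFER
Positions that differ: 4

4


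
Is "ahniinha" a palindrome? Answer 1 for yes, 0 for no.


Input: ahniinha
Reversed: ahniinha
  Compare pos 0 ('a') with pos 7 ('a'): match
  Compare pos 1 ('h') with pos 6 ('h'): match
  Compare pos 2 ('n') with pos 5 ('n'): match
  Compare pos 3 ('i') with pos 4 ('i'): match
Result: palindrome

1


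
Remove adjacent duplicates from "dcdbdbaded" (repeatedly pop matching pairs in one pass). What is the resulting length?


Input: dcdbdbaded
Stack-based adjacent duplicate removal:
  Read 'd': push. Stack: d
  Read 'c': push. Stack: dc
  Read 'd': push. Stack: dcd
  Read 'b': push. Stack: dcdb
  Read 'd': push. Stack: dcdbd
  Read 'b': push. Stack: dcdbdb
  Read 'a': push. Stack: dcdbdba
  Read 'd': push. Stack: dcdbdbad
  Read 'e': push. Stack: dcdbdbade
  Read 'd': push. Stack: dcdbdbaded
Final stack: "dcdbdbaded" (length 10)

10


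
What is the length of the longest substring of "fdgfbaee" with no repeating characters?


Input: "fdgfbaee"
Sliding window (track last position of each char):
  Position 0 ('f'): window [0,0] length 1 -- new best
  Position 1 ('d'): window [0,1] length 2 -- new best
  Position 2 ('g'): window [0,2] length 3 -- new best
  Position 3 ('f'): repeat (last at 0), move window start to 1
  Position 3 ('f'): window [1,3] length 3
  Position 4 ('b'): window [1,4] length 4 -- new best
  Position 5 ('a'): window [1,5] length 5 -- new best
  Position 6 ('e'): window [1,6] length 6 -- new best
  Position 7 ('e'): repeat (last at 6), move window start to 7
  Position 7 ('e'): window [7,7] length 1
Longest substring with no repeats: "dgfbae" with length 6

6


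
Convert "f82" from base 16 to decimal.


Input: "f82" in base 16
Positional expansion:
  Digit 'f' (value 15) x 16^2 = 3840
  Digit '8' (value 8) x 16^1 = 128
  Digit '2' (value 2) x 16^0 = 2
Sum = 3970

3970


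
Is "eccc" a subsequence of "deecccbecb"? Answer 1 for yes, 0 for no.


Check if "eccc" is a subsequence of "deecccbecb"
Greedy scan:
  Position 0 ('d'): no match needed
  Position 1 ('e'): matches sub[0] = 'e'
  Position 2 ('e'): no match needed
  Position 3 ('c'): matches sub[1] = 'c'
  Position 4 ('c'): matches sub[2] = 'c'
  Position 5 ('c'): matches sub[3] = 'c'
  Position 6 ('b'): no match needed
  Position 7 ('e'): no match needed
  Position 8 ('c'): no match needed
  Position 9 ('b'): no match needed
All 4 characters matched => is a subsequence

1


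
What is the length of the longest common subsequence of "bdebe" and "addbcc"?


LCS of "bdebe" and "addbcc"
DP table:
           a    d    d    b    c    c
      0    0    0    0    0    0    0
  b   0    0    0    0    1    1    1
  d   0    0    1    1    1    1    1
  e   0    0    1    1    1    1    1
  b   0    0    1    1    2    2    2
  e   0    0    1    1    2    2    2
LCS length = dp[5][6] = 2

2


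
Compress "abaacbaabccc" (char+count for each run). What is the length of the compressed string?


Input: abaacbaabccc
Runs:
  'a' x 1 => "a1"
  'b' x 1 => "b1"
  'a' x 2 => "a2"
  'c' x 1 => "c1"
  'b' x 1 => "b1"
  'a' x 2 => "a2"
  'b' x 1 => "b1"
  'c' x 3 => "c3"
Compressed: "a1b1a2c1b1a2b1c3"
Compressed length: 16

16


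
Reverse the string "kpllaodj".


Input: kpllaodj
Reading characters right to left:
  Position 7: 'j'
  Position 6: 'd'
  Position 5: 'o'
  Position 4: 'a'
  Position 3: 'l'
  Position 2: 'l'
  Position 1: 'p'
  Position 0: 'k'
Reversed: jdoallpk

jdoallpk


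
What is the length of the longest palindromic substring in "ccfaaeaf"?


Input: "ccfaaeaf"
Checking substrings for palindromes:
  [4:7] "aea" (len 3) => palindrome
  [0:2] "cc" (len 2) => palindrome
  [3:5] "aa" (len 2) => palindrome
Longest palindromic substring: "aea" with length 3

3


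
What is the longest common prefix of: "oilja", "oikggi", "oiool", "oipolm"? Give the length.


Words: oilja, oikggi, oiool, oipolm
  Position 0: all 'o' => match
  Position 1: all 'i' => match
  Position 2: ('l', 'k', 'o', 'p') => mismatch, stop
LCP = "oi" (length 2)

2


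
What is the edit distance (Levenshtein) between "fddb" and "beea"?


Computing edit distance: "fddb" -> "beea"
DP table:
           b    e    e    a
      0    1    2    3    4
  f   1    1    2    3    4
  d   2    2    2    3    4
  d   3    3    3    3    4
  b   4    3    4    4    4
Edit distance = dp[4][4] = 4

4


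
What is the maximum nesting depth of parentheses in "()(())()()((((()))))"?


Input: "()(())()()((((()))))"
Tracking depth:
  Position 0 '(': depth becomes 1
  Position 1 ')': depth becomes 0
  Position 2 '(': depth becomes 1
  Position 3 '(': depth becomes 2
  Position 4 ')': depth becomes 1
  Position 5 ')': depth becomes 0
  Position 6 '(': depth becomes 1
  Position 7 ')': depth becomes 0
  Position 8 '(': depth becomes 1
  Position 9 ')': depth becomes 0
  Position 10 '(': depth becomes 1
  Position 11 '(': depth becomes 2
  Position 12 '(': depth becomes 3
  Position 13 '(': depth becomes 4
  Position 14 '(': depth becomes 5
  Position 15 ')': depth becomes 4
  Position 16 ')': depth becomes 3
  Position 17 ')': depth becomes 2
  Position 18 ')': depth becomes 1
  Position 19 ')': depth becomes 0
Maximum depth reached: 5

5


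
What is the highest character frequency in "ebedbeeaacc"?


Input: ebedbeeaacc
Character counts:
  'a': 2
  'b': 2
  'c': 2
  'd': 1
  'e': 4
Maximum frequency: 4

4


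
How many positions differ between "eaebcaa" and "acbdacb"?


Comparing "eaebcaa" and "acbdacb" position by position:
  Position 0: 'e' vs 'a' => DIFFER
  Position 1: 'a' vs 'c' => DIFFER
  Position 2: 'e' vs 'b' => DIFFER
  Position 3: 'b' vs 'd' => DIFFER
  Position 4: 'c' vs 'a' => DIFFER
  Position 5: 'a' vs 'c' => DIFFER
  Position 6: 'a' vs 'b' => DIFFER
Positions that differ: 7

7


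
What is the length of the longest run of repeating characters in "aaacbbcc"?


Input: "aaacbbcc"
Scanning for longest run:
  Position 1 ('a'): continues run of 'a', length=2
  Position 2 ('a'): continues run of 'a', length=3
  Position 3 ('c'): new char, reset run to 1
  Position 4 ('b'): new char, reset run to 1
  Position 5 ('b'): continues run of 'b', length=2
  Position 6 ('c'): new char, reset run to 1
  Position 7 ('c'): continues run of 'c', length=2
Longest run: 'a' with length 3

3


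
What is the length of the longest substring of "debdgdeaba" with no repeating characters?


Input: "debdgdeaba"
Sliding window (track last position of each char):
  Position 0 ('d'): window [0,0] length 1 -- new best
  Position 1 ('e'): window [0,1] length 2 -- new best
  Position 2 ('b'): window [0,2] length 3 -- new best
  Position 3 ('d'): repeat (last at 0), move window start to 1
  Position 3 ('d'): window [1,3] length 3
  Position 4 ('g'): window [1,4] length 4 -- new best
  Position 5 ('d'): repeat (last at 3), move window start to 4
  Position 5 ('d'): window [4,5] length 2
  Position 6 ('e'): window [4,6] length 3
  Position 7 ('a'): window [4,7] length 4
  Position 8 ('b'): window [4,8] length 5 -- new best
  Position 9 ('a'): repeat (last at 7), move window start to 8
  Position 9 ('a'): window [8,9] length 2
Longest substring with no repeats: "gdeab" with length 5

5


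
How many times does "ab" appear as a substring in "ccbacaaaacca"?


Searching for "ab" in "ccbacaaaacca"
Scanning each position:
  Position 0: "cc" => no
  Position 1: "cb" => no
  Position 2: "ba" => no
  Position 3: "ac" => no
  Position 4: "ca" => no
  Position 5: "aa" => no
  Position 6: "aa" => no
  Position 7: "aa" => no
  Position 8: "ac" => no
  Position 9: "cc" => no
  Position 10: "ca" => no
Total occurrences: 0

0


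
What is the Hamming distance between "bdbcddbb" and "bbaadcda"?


Comparing "bdbcddbb" and "bbaadcda" position by position:
  Position 0: 'b' vs 'b' => same
  Position 1: 'd' vs 'b' => differ
  Position 2: 'b' vs 'a' => differ
  Position 3: 'c' vs 'a' => differ
  Position 4: 'd' vs 'd' => same
  Position 5: 'd' vs 'c' => differ
  Position 6: 'b' vs 'd' => differ
  Position 7: 'b' vs 'a' => differ
Total differences (Hamming distance): 6

6


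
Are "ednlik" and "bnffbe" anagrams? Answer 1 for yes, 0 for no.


Strings: "ednlik", "bnffbe"
Sorted first:  deikln
Sorted second: bbeffn
Differ at position 0: 'd' vs 'b' => not anagrams

0


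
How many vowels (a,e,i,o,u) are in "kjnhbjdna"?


Input: kjnhbjdna
Checking each character:
  'k' at position 0: consonant
  'j' at position 1: consonant
  'n' at position 2: consonant
  'h' at position 3: consonant
  'b' at position 4: consonant
  'j' at position 5: consonant
  'd' at position 6: consonant
  'n' at position 7: consonant
  'a' at position 8: vowel (running total: 1)
Total vowels: 1

1


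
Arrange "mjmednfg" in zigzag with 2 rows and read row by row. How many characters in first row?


Zigzag "mjmednfg" into 2 rows:
Placing characters:
  'm' => row 0
  'j' => row 1
  'm' => row 0
  'e' => row 1
  'd' => row 0
  'n' => row 1
  'f' => row 0
  'g' => row 1
Rows:
  Row 0: "mmdf"
  Row 1: "jeng"
First row length: 4

4


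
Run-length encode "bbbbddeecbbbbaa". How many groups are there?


Input: bbbbddeecbbbbaa
Scanning for consecutive runs:
  Group 1: 'b' x 4 (positions 0-3)
  Group 2: 'd' x 2 (positions 4-5)
  Group 3: 'e' x 2 (positions 6-7)
  Group 4: 'c' x 1 (positions 8-8)
  Group 5: 'b' x 4 (positions 9-12)
  Group 6: 'a' x 2 (positions 13-14)
Total groups: 6

6


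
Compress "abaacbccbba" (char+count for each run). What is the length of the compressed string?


Input: abaacbccbba
Runs:
  'a' x 1 => "a1"
  'b' x 1 => "b1"
  'a' x 2 => "a2"
  'c' x 1 => "c1"
  'b' x 1 => "b1"
  'c' x 2 => "c2"
  'b' x 2 => "b2"
  'a' x 1 => "a1"
Compressed: "a1b1a2c1b1c2b2a1"
Compressed length: 16

16


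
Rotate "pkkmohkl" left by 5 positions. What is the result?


Input: "pkkmohkl", rotate left by 5
First 5 characters: "pkkmo"
Remaining characters: "hkl"
Concatenate remaining + first: "hkl" + "pkkmo" = "hklpkkmo"

hklpkkmo


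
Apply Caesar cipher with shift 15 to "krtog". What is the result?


Caesar cipher: shift "krtog" by 15
  'k' (pos 10) + 15 = pos 25 = 'z'
  'r' (pos 17) + 15 = pos 6 = 'g'
  't' (pos 19) + 15 = pos 8 = 'i'
  'o' (pos 14) + 15 = pos 3 = 'd'
  'g' (pos 6) + 15 = pos 21 = 'v'
Result: zgidv

zgidv


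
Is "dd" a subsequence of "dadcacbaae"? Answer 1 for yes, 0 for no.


Check if "dd" is a subsequence of "dadcacbaae"
Greedy scan:
  Position 0 ('d'): matches sub[0] = 'd'
  Position 1 ('a'): no match needed
  Position 2 ('d'): matches sub[1] = 'd'
  Position 3 ('c'): no match needed
  Position 4 ('a'): no match needed
  Position 5 ('c'): no match needed
  Position 6 ('b'): no match needed
  Position 7 ('a'): no match needed
  Position 8 ('a'): no match needed
  Position 9 ('e'): no match needed
All 2 characters matched => is a subsequence

1


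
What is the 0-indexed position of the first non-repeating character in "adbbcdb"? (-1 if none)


Input: adbbcdb
Character frequencies:
  'a': 1
  'b': 3
  'c': 1
  'd': 2
Scanning left to right for freq == 1:
  Position 0 ('a'): unique! => answer = 0

0


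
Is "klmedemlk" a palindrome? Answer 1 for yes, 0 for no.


Input: klmedemlk
Reversed: klmedemlk
  Compare pos 0 ('k') with pos 8 ('k'): match
  Compare pos 1 ('l') with pos 7 ('l'): match
  Compare pos 2 ('m') with pos 6 ('m'): match
  Compare pos 3 ('e') with pos 5 ('e'): match
Result: palindrome

1


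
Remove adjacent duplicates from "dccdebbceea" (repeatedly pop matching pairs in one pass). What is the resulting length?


Input: dccdebbceea
Stack-based adjacent duplicate removal:
  Read 'd': push. Stack: d
  Read 'c': push. Stack: dc
  Read 'c': matches stack top 'c' => pop. Stack: d
  Read 'd': matches stack top 'd' => pop. Stack: (empty)
  Read 'e': push. Stack: e
  Read 'b': push. Stack: eb
  Read 'b': matches stack top 'b' => pop. Stack: e
  Read 'c': push. Stack: ec
  Read 'e': push. Stack: ece
  Read 'e': matches stack top 'e' => pop. Stack: ec
  Read 'a': push. Stack: eca
Final stack: "eca" (length 3)

3


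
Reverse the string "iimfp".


Input: iimfp
Reading characters right to left:
  Position 4: 'p'
  Position 3: 'f'
  Position 2: 'm'
  Position 1: 'i'
  Position 0: 'i'
Reversed: pfmii

pfmii


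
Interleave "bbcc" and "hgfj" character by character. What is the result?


Interleaving "bbcc" and "hgfj":
  Position 0: 'b' from first, 'h' from second => "bh"
  Position 1: 'b' from first, 'g' from second => "bg"
  Position 2: 'c' from first, 'f' from second => "cf"
  Position 3: 'c' from first, 'j' from second => "cj"
Result: bhbgcfcj

bhbgcfcj


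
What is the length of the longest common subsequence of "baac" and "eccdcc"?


LCS of "baac" and "eccdcc"
DP table:
           e    c    c    d    c    c
      0    0    0    0    0    0    0
  b   0    0    0    0    0    0    0
  a   0    0    0    0    0    0    0
  a   0    0    0    0    0    0    0
  c   0    0    1    1    1    1    1
LCS length = dp[4][6] = 1

1


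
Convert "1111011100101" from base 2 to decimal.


Input: "1111011100101" in base 2
Positional expansion:
  Digit '1' (value 1) x 2^12 = 4096
  Digit '1' (value 1) x 2^11 = 2048
  Digit '1' (value 1) x 2^10 = 1024
  Digit '1' (value 1) x 2^9 = 512
  Digit '0' (value 0) x 2^8 = 0
  Digit '1' (value 1) x 2^7 = 128
  Digit '1' (value 1) x 2^6 = 64
  Digit '1' (value 1) x 2^5 = 32
  Digit '0' (value 0) x 2^4 = 0
  Digit '0' (value 0) x 2^3 = 0
  Digit '1' (value 1) x 2^2 = 4
  Digit '0' (value 0) x 2^1 = 0
  Digit '1' (value 1) x 2^0 = 1
Sum = 7909

7909


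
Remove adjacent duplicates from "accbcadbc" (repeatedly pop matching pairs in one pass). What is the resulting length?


Input: accbcadbc
Stack-based adjacent duplicate removal:
  Read 'a': push. Stack: a
  Read 'c': push. Stack: ac
  Read 'c': matches stack top 'c' => pop. Stack: a
  Read 'b': push. Stack: ab
  Read 'c': push. Stack: abc
  Read 'a': push. Stack: abca
  Read 'd': push. Stack: abcad
  Read 'b': push. Stack: abcadb
  Read 'c': push. Stack: abcadbc
Final stack: "abcadbc" (length 7)

7


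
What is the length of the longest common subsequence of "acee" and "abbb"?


LCS of "acee" and "abbb"
DP table:
           a    b    b    b
      0    0    0    0    0
  a   0    1    1    1    1
  c   0    1    1    1    1
  e   0    1    1    1    1
  e   0    1    1    1    1
LCS length = dp[4][4] = 1

1


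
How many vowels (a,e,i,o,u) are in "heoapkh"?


Input: heoapkh
Checking each character:
  'h' at position 0: consonant
  'e' at position 1: vowel (running total: 1)
  'o' at position 2: vowel (running total: 2)
  'a' at position 3: vowel (running total: 3)
  'p' at position 4: consonant
  'k' at position 5: consonant
  'h' at position 6: consonant
Total vowels: 3

3


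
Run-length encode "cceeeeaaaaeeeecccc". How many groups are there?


Input: cceeeeaaaaeeeecccc
Scanning for consecutive runs:
  Group 1: 'c' x 2 (positions 0-1)
  Group 2: 'e' x 4 (positions 2-5)
  Group 3: 'a' x 4 (positions 6-9)
  Group 4: 'e' x 4 (positions 10-13)
  Group 5: 'c' x 4 (positions 14-17)
Total groups: 5

5


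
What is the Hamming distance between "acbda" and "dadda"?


Comparing "acbda" and "dadda" position by position:
  Position 0: 'a' vs 'd' => differ
  Position 1: 'c' vs 'a' => differ
  Position 2: 'b' vs 'd' => differ
  Position 3: 'd' vs 'd' => same
  Position 4: 'a' vs 'a' => same
Total differences (Hamming distance): 3

3


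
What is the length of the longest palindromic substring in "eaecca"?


Input: "eaecca"
Checking substrings for palindromes:
  [0:3] "eae" (len 3) => palindrome
  [3:5] "cc" (len 2) => palindrome
Longest palindromic substring: "eae" with length 3

3


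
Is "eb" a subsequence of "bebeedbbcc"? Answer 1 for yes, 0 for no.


Check if "eb" is a subsequence of "bebeedbbcc"
Greedy scan:
  Position 0 ('b'): no match needed
  Position 1 ('e'): matches sub[0] = 'e'
  Position 2 ('b'): matches sub[1] = 'b'
  Position 3 ('e'): no match needed
  Position 4 ('e'): no match needed
  Position 5 ('d'): no match needed
  Position 6 ('b'): no match needed
  Position 7 ('b'): no match needed
  Position 8 ('c'): no match needed
  Position 9 ('c'): no match needed
All 2 characters matched => is a subsequence

1


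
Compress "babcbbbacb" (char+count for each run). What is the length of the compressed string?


Input: babcbbbacb
Runs:
  'b' x 1 => "b1"
  'a' x 1 => "a1"
  'b' x 1 => "b1"
  'c' x 1 => "c1"
  'b' x 3 => "b3"
  'a' x 1 => "a1"
  'c' x 1 => "c1"
  'b' x 1 => "b1"
Compressed: "b1a1b1c1b3a1c1b1"
Compressed length: 16

16


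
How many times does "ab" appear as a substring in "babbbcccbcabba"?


Searching for "ab" in "babbbcccbcabba"
Scanning each position:
  Position 0: "ba" => no
  Position 1: "ab" => MATCH
  Position 2: "bb" => no
  Position 3: "bb" => no
  Position 4: "bc" => no
  Position 5: "cc" => no
  Position 6: "cc" => no
  Position 7: "cb" => no
  Position 8: "bc" => no
  Position 9: "ca" => no
  Position 10: "ab" => MATCH
  Position 11: "bb" => no
  Position 12: "ba" => no
Total occurrences: 2

2


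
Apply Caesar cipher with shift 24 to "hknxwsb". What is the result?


Caesar cipher: shift "hknxwsb" by 24
  'h' (pos 7) + 24 = pos 5 = 'f'
  'k' (pos 10) + 24 = pos 8 = 'i'
  'n' (pos 13) + 24 = pos 11 = 'l'
  'x' (pos 23) + 24 = pos 21 = 'v'
  'w' (pos 22) + 24 = pos 20 = 'u'
  's' (pos 18) + 24 = pos 16 = 'q'
  'b' (pos 1) + 24 = pos 25 = 'z'
Result: filvuqz

filvuqz


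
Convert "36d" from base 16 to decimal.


Input: "36d" in base 16
Positional expansion:
  Digit '3' (value 3) x 16^2 = 768
  Digit '6' (value 6) x 16^1 = 96
  Digit 'd' (value 13) x 16^0 = 13
Sum = 877

877


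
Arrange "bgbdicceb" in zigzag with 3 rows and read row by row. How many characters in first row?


Zigzag "bgbdicceb" into 3 rows:
Placing characters:
  'b' => row 0
  'g' => row 1
  'b' => row 2
  'd' => row 1
  'i' => row 0
  'c' => row 1
  'c' => row 2
  'e' => row 1
  'b' => row 0
Rows:
  Row 0: "bib"
  Row 1: "gdce"
  Row 2: "bc"
First row length: 3

3


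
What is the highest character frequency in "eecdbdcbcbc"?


Input: eecdbdcbcbc
Character counts:
  'b': 3
  'c': 4
  'd': 2
  'e': 2
Maximum frequency: 4

4


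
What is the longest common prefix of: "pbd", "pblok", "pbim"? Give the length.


Words: pbd, pblok, pbim
  Position 0: all 'p' => match
  Position 1: all 'b' => match
  Position 2: ('d', 'l', 'i') => mismatch, stop
LCP = "pb" (length 2)

2


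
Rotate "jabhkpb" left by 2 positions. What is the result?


Input: "jabhkpb", rotate left by 2
First 2 characters: "ja"
Remaining characters: "bhkpb"
Concatenate remaining + first: "bhkpb" + "ja" = "bhkpbja"

bhkpbja


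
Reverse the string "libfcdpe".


Input: libfcdpe
Reading characters right to left:
  Position 7: 'e'
  Position 6: 'p'
  Position 5: 'd'
  Position 4: 'c'
  Position 3: 'f'
  Position 2: 'b'
  Position 1: 'i'
  Position 0: 'l'
Reversed: epdcfbil

epdcfbil


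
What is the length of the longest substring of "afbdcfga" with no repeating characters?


Input: "afbdcfga"
Sliding window (track last position of each char):
  Position 0 ('a'): window [0,0] length 1 -- new best
  Position 1 ('f'): window [0,1] length 2 -- new best
  Position 2 ('b'): window [0,2] length 3 -- new best
  Position 3 ('d'): window [0,3] length 4 -- new best
  Position 4 ('c'): window [0,4] length 5 -- new best
  Position 5 ('f'): repeat (last at 1), move window start to 2
  Position 5 ('f'): window [2,5] length 4
  Position 6 ('g'): window [2,6] length 5
  Position 7 ('a'): window [2,7] length 6 -- new best
Longest substring with no repeats: "bdcfga" with length 6

6


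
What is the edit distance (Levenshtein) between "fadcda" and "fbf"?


Computing edit distance: "fadcda" -> "fbf"
DP table:
           f    b    f
      0    1    2    3
  f   1    0    1    2
  a   2    1    1    2
  d   3    2    2    2
  c   4    3    3    3
  d   5    4    4    4
  a   6    5    5    5
Edit distance = dp[6][3] = 5

5


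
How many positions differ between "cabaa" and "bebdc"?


Comparing "cabaa" and "bebdc" position by position:
  Position 0: 'c' vs 'b' => DIFFER
  Position 1: 'a' vs 'e' => DIFFER
  Position 2: 'b' vs 'b' => same
  Position 3: 'a' vs 'd' => DIFFER
  Position 4: 'a' vs 'c' => DIFFER
Positions that differ: 4

4


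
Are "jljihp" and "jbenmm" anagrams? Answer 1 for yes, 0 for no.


Strings: "jljihp", "jbenmm"
Sorted first:  hijjlp
Sorted second: bejmmn
Differ at position 0: 'h' vs 'b' => not anagrams

0


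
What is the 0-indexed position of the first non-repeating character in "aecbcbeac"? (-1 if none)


Input: aecbcbeac
Character frequencies:
  'a': 2
  'b': 2
  'c': 3
  'e': 2
Scanning left to right for freq == 1:
  Position 0 ('a'): freq=2, skip
  Position 1 ('e'): freq=2, skip
  Position 2 ('c'): freq=3, skip
  Position 3 ('b'): freq=2, skip
  Position 4 ('c'): freq=3, skip
  Position 5 ('b'): freq=2, skip
  Position 6 ('e'): freq=2, skip
  Position 7 ('a'): freq=2, skip
  Position 8 ('c'): freq=3, skip
  No unique character found => answer = -1

-1


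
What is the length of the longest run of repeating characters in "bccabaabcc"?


Input: "bccabaabcc"
Scanning for longest run:
  Position 1 ('c'): new char, reset run to 1
  Position 2 ('c'): continues run of 'c', length=2
  Position 3 ('a'): new char, reset run to 1
  Position 4 ('b'): new char, reset run to 1
  Position 5 ('a'): new char, reset run to 1
  Position 6 ('a'): continues run of 'a', length=2
  Position 7 ('b'): new char, reset run to 1
  Position 8 ('c'): new char, reset run to 1
  Position 9 ('c'): continues run of 'c', length=2
Longest run: 'c' with length 2

2


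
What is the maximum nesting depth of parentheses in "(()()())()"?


Input: "(()()())()"
Tracking depth:
  Position 0 '(': depth becomes 1
  Position 1 '(': depth becomes 2
  Position 2 ')': depth becomes 1
  Position 3 '(': depth becomes 2
  Position 4 ')': depth becomes 1
  Position 5 '(': depth becomes 2
  Position 6 ')': depth becomes 1
  Position 7 ')': depth becomes 0
  Position 8 '(': depth becomes 1
  Position 9 ')': depth becomes 0
Maximum depth reached: 2

2


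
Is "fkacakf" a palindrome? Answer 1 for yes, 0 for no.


Input: fkacakf
Reversed: fkacakf
  Compare pos 0 ('f') with pos 6 ('f'): match
  Compare pos 1 ('k') with pos 5 ('k'): match
  Compare pos 2 ('a') with pos 4 ('a'): match
Result: palindrome

1


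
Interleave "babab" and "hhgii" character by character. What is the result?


Interleaving "babab" and "hhgii":
  Position 0: 'b' from first, 'h' from second => "bh"
  Position 1: 'a' from first, 'h' from second => "ah"
  Position 2: 'b' from first, 'g' from second => "bg"
  Position 3: 'a' from first, 'i' from second => "ai"
  Position 4: 'b' from first, 'i' from second => "bi"
Result: bhahbgaibi

bhahbgaibi


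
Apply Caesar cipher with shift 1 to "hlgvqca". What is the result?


Caesar cipher: shift "hlgvqca" by 1
  'h' (pos 7) + 1 = pos 8 = 'i'
  'l' (pos 11) + 1 = pos 12 = 'm'
  'g' (pos 6) + 1 = pos 7 = 'h'
  'v' (pos 21) + 1 = pos 22 = 'w'
  'q' (pos 16) + 1 = pos 17 = 'r'
  'c' (pos 2) + 1 = pos 3 = 'd'
  'a' (pos 0) + 1 = pos 1 = 'b'
Result: imhwrdb

imhwrdb


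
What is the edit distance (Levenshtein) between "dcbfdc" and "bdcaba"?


Computing edit distance: "dcbfdc" -> "bdcaba"
DP table:
           b    d    c    a    b    a
      0    1    2    3    4    5    6
  d   1    1    1    2    3    4    5
  c   2    2    2    1    2    3    4
  b   3    2    3    2    2    2    3
  f   4    3    3    3    3    3    3
  d   5    4    3    4    4    4    4
  c   6    5    4    3    4    5    5
Edit distance = dp[6][6] = 5

5


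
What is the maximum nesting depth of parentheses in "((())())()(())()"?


Input: "((())())()(())()"
Tracking depth:
  Position 0 '(': depth becomes 1
  Position 1 '(': depth becomes 2
  Position 2 '(': depth becomes 3
  Position 3 ')': depth becomes 2
  Position 4 ')': depth becomes 1
  Position 5 '(': depth becomes 2
  Position 6 ')': depth becomes 1
  Position 7 ')': depth becomes 0
  Position 8 '(': depth becomes 1
  Position 9 ')': depth becomes 0
  Position 10 '(': depth becomes 1
  Position 11 '(': depth becomes 2
  Position 12 ')': depth becomes 1
  Position 13 ')': depth becomes 0
  Position 14 '(': depth becomes 1
  Position 15 ')': depth becomes 0
Maximum depth reached: 3

3


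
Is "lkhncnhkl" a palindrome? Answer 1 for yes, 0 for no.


Input: lkhncnhkl
Reversed: lkhncnhkl
  Compare pos 0 ('l') with pos 8 ('l'): match
  Compare pos 1 ('k') with pos 7 ('k'): match
  Compare pos 2 ('h') with pos 6 ('h'): match
  Compare pos 3 ('n') with pos 5 ('n'): match
Result: palindrome

1


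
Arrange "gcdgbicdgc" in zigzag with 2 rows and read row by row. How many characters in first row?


Zigzag "gcdgbicdgc" into 2 rows:
Placing characters:
  'g' => row 0
  'c' => row 1
  'd' => row 0
  'g' => row 1
  'b' => row 0
  'i' => row 1
  'c' => row 0
  'd' => row 1
  'g' => row 0
  'c' => row 1
Rows:
  Row 0: "gdbcg"
  Row 1: "cgidc"
First row length: 5

5


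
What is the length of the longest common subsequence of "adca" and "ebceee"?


LCS of "adca" and "ebceee"
DP table:
           e    b    c    e    e    e
      0    0    0    0    0    0    0
  a   0    0    0    0    0    0    0
  d   0    0    0    0    0    0    0
  c   0    0    0    1    1    1    1
  a   0    0    0    1    1    1    1
LCS length = dp[4][6] = 1

1


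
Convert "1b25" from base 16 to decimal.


Input: "1b25" in base 16
Positional expansion:
  Digit '1' (value 1) x 16^3 = 4096
  Digit 'b' (value 11) x 16^2 = 2816
  Digit '2' (value 2) x 16^1 = 32
  Digit '5' (value 5) x 16^0 = 5
Sum = 6949

6949


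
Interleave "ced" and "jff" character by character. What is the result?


Interleaving "ced" and "jff":
  Position 0: 'c' from first, 'j' from second => "cj"
  Position 1: 'e' from first, 'f' from second => "ef"
  Position 2: 'd' from first, 'f' from second => "df"
Result: cjefdf

cjefdf


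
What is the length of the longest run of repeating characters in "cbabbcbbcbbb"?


Input: "cbabbcbbcbbb"
Scanning for longest run:
  Position 1 ('b'): new char, reset run to 1
  Position 2 ('a'): new char, reset run to 1
  Position 3 ('b'): new char, reset run to 1
  Position 4 ('b'): continues run of 'b', length=2
  Position 5 ('c'): new char, reset run to 1
  Position 6 ('b'): new char, reset run to 1
  Position 7 ('b'): continues run of 'b', length=2
  Position 8 ('c'): new char, reset run to 1
  Position 9 ('b'): new char, reset run to 1
  Position 10 ('b'): continues run of 'b', length=2
  Position 11 ('b'): continues run of 'b', length=3
Longest run: 'b' with length 3

3


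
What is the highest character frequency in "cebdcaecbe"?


Input: cebdcaecbe
Character counts:
  'a': 1
  'b': 2
  'c': 3
  'd': 1
  'e': 3
Maximum frequency: 3

3


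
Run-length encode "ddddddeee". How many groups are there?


Input: ddddddeee
Scanning for consecutive runs:
  Group 1: 'd' x 6 (positions 0-5)
  Group 2: 'e' x 3 (positions 6-8)
Total groups: 2

2


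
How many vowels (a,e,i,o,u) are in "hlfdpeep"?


Input: hlfdpeep
Checking each character:
  'h' at position 0: consonant
  'l' at position 1: consonant
  'f' at position 2: consonant
  'd' at position 3: consonant
  'p' at position 4: consonant
  'e' at position 5: vowel (running total: 1)
  'e' at position 6: vowel (running total: 2)
  'p' at position 7: consonant
Total vowels: 2

2


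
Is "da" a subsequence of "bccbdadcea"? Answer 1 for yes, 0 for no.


Check if "da" is a subsequence of "bccbdadcea"
Greedy scan:
  Position 0 ('b'): no match needed
  Position 1 ('c'): no match needed
  Position 2 ('c'): no match needed
  Position 3 ('b'): no match needed
  Position 4 ('d'): matches sub[0] = 'd'
  Position 5 ('a'): matches sub[1] = 'a'
  Position 6 ('d'): no match needed
  Position 7 ('c'): no match needed
  Position 8 ('e'): no match needed
  Position 9 ('a'): no match needed
All 2 characters matched => is a subsequence

1


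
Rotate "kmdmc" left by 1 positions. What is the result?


Input: "kmdmc", rotate left by 1
First 1 characters: "k"
Remaining characters: "mdmc"
Concatenate remaining + first: "mdmc" + "k" = "mdmck"

mdmck


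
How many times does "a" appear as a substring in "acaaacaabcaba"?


Searching for "a" in "acaaacaabcaba"
Scanning each position:
  Position 0: "a" => MATCH
  Position 1: "c" => no
  Position 2: "a" => MATCH
  Position 3: "a" => MATCH
  Position 4: "a" => MATCH
  Position 5: "c" => no
  Position 6: "a" => MATCH
  Position 7: "a" => MATCH
  Position 8: "b" => no
  Position 9: "c" => no
  Position 10: "a" => MATCH
  Position 11: "b" => no
  Position 12: "a" => MATCH
Total occurrences: 8

8


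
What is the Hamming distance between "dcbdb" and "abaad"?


Comparing "dcbdb" and "abaad" position by position:
  Position 0: 'd' vs 'a' => differ
  Position 1: 'c' vs 'b' => differ
  Position 2: 'b' vs 'a' => differ
  Position 3: 'd' vs 'a' => differ
  Position 4: 'b' vs 'd' => differ
Total differences (Hamming distance): 5

5


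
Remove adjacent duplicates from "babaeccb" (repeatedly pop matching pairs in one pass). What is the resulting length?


Input: babaeccb
Stack-based adjacent duplicate removal:
  Read 'b': push. Stack: b
  Read 'a': push. Stack: ba
  Read 'b': push. Stack: bab
  Read 'a': push. Stack: baba
  Read 'e': push. Stack: babae
  Read 'c': push. Stack: babaec
  Read 'c': matches stack top 'c' => pop. Stack: babae
  Read 'b': push. Stack: babaeb
Final stack: "babaeb" (length 6)

6


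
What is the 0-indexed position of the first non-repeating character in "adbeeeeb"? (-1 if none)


Input: adbeeeeb
Character frequencies:
  'a': 1
  'b': 2
  'd': 1
  'e': 4
Scanning left to right for freq == 1:
  Position 0 ('a'): unique! => answer = 0

0


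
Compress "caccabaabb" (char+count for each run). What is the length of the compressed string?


Input: caccabaabb
Runs:
  'c' x 1 => "c1"
  'a' x 1 => "a1"
  'c' x 2 => "c2"
  'a' x 1 => "a1"
  'b' x 1 => "b1"
  'a' x 2 => "a2"
  'b' x 2 => "b2"
Compressed: "c1a1c2a1b1a2b2"
Compressed length: 14

14


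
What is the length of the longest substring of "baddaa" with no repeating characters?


Input: "baddaa"
Sliding window (track last position of each char):
  Position 0 ('b'): window [0,0] length 1 -- new best
  Position 1 ('a'): window [0,1] length 2 -- new best
  Position 2 ('d'): window [0,2] length 3 -- new best
  Position 3 ('d'): repeat (last at 2), move window start to 3
  Position 3 ('d'): window [3,3] length 1
  Position 4 ('a'): window [3,4] length 2
  Position 5 ('a'): repeat (last at 4), move window start to 5
  Position 5 ('a'): window [5,5] length 1
Longest substring with no repeats: "bad" with length 3

3


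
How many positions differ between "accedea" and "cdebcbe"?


Comparing "accedea" and "cdebcbe" position by position:
  Position 0: 'a' vs 'c' => DIFFER
  Position 1: 'c' vs 'd' => DIFFER
  Position 2: 'c' vs 'e' => DIFFER
  Position 3: 'e' vs 'b' => DIFFER
  Position 4: 'd' vs 'c' => DIFFER
  Position 5: 'e' vs 'b' => DIFFER
  Position 6: 'a' vs 'e' => DIFFER
Positions that differ: 7

7


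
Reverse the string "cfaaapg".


Input: cfaaapg
Reading characters right to left:
  Position 6: 'g'
  Position 5: 'p'
  Position 4: 'a'
  Position 3: 'a'
  Position 2: 'a'
  Position 1: 'f'
  Position 0: 'c'
Reversed: gpaaafc

gpaaafc


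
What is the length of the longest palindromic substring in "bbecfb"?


Input: "bbecfb"
Checking substrings for palindromes:
  [0:2] "bb" (len 2) => palindrome
Longest palindromic substring: "bb" with length 2

2


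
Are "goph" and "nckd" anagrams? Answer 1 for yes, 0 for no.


Strings: "goph", "nckd"
Sorted first:  ghop
Sorted second: cdkn
Differ at position 0: 'g' vs 'c' => not anagrams

0


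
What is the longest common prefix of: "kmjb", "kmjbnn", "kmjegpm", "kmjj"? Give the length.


Words: kmjb, kmjbnn, kmjegpm, kmjj
  Position 0: all 'k' => match
  Position 1: all 'm' => match
  Position 2: all 'j' => match
  Position 3: ('b', 'b', 'e', 'j') => mismatch, stop
LCP = "kmj" (length 3)

3


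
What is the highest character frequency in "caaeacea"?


Input: caaeacea
Character counts:
  'a': 4
  'c': 2
  'e': 2
Maximum frequency: 4

4


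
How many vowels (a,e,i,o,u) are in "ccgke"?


Input: ccgke
Checking each character:
  'c' at position 0: consonant
  'c' at position 1: consonant
  'g' at position 2: consonant
  'k' at position 3: consonant
  'e' at position 4: vowel (running total: 1)
Total vowels: 1

1


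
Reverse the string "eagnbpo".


Input: eagnbpo
Reading characters right to left:
  Position 6: 'o'
  Position 5: 'p'
  Position 4: 'b'
  Position 3: 'n'
  Position 2: 'g'
  Position 1: 'a'
  Position 0: 'e'
Reversed: opbngae

opbngae


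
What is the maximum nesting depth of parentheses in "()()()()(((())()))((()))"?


Input: "()()()()(((())()))((()))"
Tracking depth:
  Position 0 '(': depth becomes 1
  Position 1 ')': depth becomes 0
  Position 2 '(': depth becomes 1
  Position 3 ')': depth becomes 0
  Position 4 '(': depth becomes 1
  Position 5 ')': depth becomes 0
  Position 6 '(': depth becomes 1
  Position 7 ')': depth becomes 0
  Position 8 '(': depth becomes 1
  Position 9 '(': depth becomes 2
  Position 10 '(': depth becomes 3
  Position 11 '(': depth becomes 4
  Position 12 ')': depth becomes 3
  Position 13 ')': depth becomes 2
  Position 14 '(': depth becomes 3
  Position 15 ')': depth becomes 2
  Position 16 ')': depth becomes 1
  Position 17 ')': depth becomes 0
  Position 18 '(': depth becomes 1
  Position 19 '(': depth becomes 2
  Position 20 '(': depth becomes 3
  Position 21 ')': depth becomes 2
  Position 22 ')': depth becomes 1
  Position 23 ')': depth becomes 0
Maximum depth reached: 4

4


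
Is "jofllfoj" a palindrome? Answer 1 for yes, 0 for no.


Input: jofllfoj
Reversed: jofllfoj
  Compare pos 0 ('j') with pos 7 ('j'): match
  Compare pos 1 ('o') with pos 6 ('o'): match
  Compare pos 2 ('f') with pos 5 ('f'): match
  Compare pos 3 ('l') with pos 4 ('l'): match
Result: palindrome

1


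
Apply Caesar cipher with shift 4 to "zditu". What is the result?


Caesar cipher: shift "zditu" by 4
  'z' (pos 25) + 4 = pos 3 = 'd'
  'd' (pos 3) + 4 = pos 7 = 'h'
  'i' (pos 8) + 4 = pos 12 = 'm'
  't' (pos 19) + 4 = pos 23 = 'x'
  'u' (pos 20) + 4 = pos 24 = 'y'
Result: dhmxy

dhmxy


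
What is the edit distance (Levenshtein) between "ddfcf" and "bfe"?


Computing edit distance: "ddfcf" -> "bfe"
DP table:
           b    f    e
      0    1    2    3
  d   1    1    2    3
  d   2    2    2    3
  f   3    3    2    3
  c   4    4    3    3
  f   5    5    4    4
Edit distance = dp[5][3] = 4

4


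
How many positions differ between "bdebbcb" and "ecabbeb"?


Comparing "bdebbcb" and "ecabbeb" position by position:
  Position 0: 'b' vs 'e' => DIFFER
  Position 1: 'd' vs 'c' => DIFFER
  Position 2: 'e' vs 'a' => DIFFER
  Position 3: 'b' vs 'b' => same
  Position 4: 'b' vs 'b' => same
  Position 5: 'c' vs 'e' => DIFFER
  Position 6: 'b' vs 'b' => same
Positions that differ: 4

4


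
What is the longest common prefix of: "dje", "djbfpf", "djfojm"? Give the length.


Words: dje, djbfpf, djfojm
  Position 0: all 'd' => match
  Position 1: all 'j' => match
  Position 2: ('e', 'b', 'f') => mismatch, stop
LCP = "dj" (length 2)

2


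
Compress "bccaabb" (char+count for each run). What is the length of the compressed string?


Input: bccaabb
Runs:
  'b' x 1 => "b1"
  'c' x 2 => "c2"
  'a' x 2 => "a2"
  'b' x 2 => "b2"
Compressed: "b1c2a2b2"
Compressed length: 8

8


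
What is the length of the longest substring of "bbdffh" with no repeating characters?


Input: "bbdffh"
Sliding window (track last position of each char):
  Position 0 ('b'): window [0,0] length 1 -- new best
  Position 1 ('b'): repeat (last at 0), move window start to 1
  Position 1 ('b'): window [1,1] length 1
  Position 2 ('d'): window [1,2] length 2 -- new best
  Position 3 ('f'): window [1,3] length 3 -- new best
  Position 4 ('f'): repeat (last at 3), move window start to 4
  Position 4 ('f'): window [4,4] length 1
  Position 5 ('h'): window [4,5] length 2
Longest substring with no repeats: "bdf" with length 3

3


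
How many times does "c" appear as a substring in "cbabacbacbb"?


Searching for "c" in "cbabacbacbb"
Scanning each position:
  Position 0: "c" => MATCH
  Position 1: "b" => no
  Position 2: "a" => no
  Position 3: "b" => no
  Position 4: "a" => no
  Position 5: "c" => MATCH
  Position 6: "b" => no
  Position 7: "a" => no
  Position 8: "c" => MATCH
  Position 9: "b" => no
  Position 10: "b" => no
Total occurrences: 3

3


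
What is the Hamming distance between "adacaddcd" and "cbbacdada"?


Comparing "adacaddcd" and "cbbacdada" position by position:
  Position 0: 'a' vs 'c' => differ
  Position 1: 'd' vs 'b' => differ
  Position 2: 'a' vs 'b' => differ
  Position 3: 'c' vs 'a' => differ
  Position 4: 'a' vs 'c' => differ
  Position 5: 'd' vs 'd' => same
  Position 6: 'd' vs 'a' => differ
  Position 7: 'c' vs 'd' => differ
  Position 8: 'd' vs 'a' => differ
Total differences (Hamming distance): 8

8


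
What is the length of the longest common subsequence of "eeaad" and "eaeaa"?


LCS of "eeaad" and "eaeaa"
DP table:
           e    a    e    a    a
      0    0    0    0    0    0
  e   0    1    1    1    1    1
  e   0    1    1    2    2    2
  a   0    1    2    2    3    3
  a   0    1    2    2    3    4
  d   0    1    2    2    3    4
LCS length = dp[5][5] = 4

4


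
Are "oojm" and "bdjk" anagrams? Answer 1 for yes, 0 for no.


Strings: "oojm", "bdjk"
Sorted first:  jmoo
Sorted second: bdjk
Differ at position 0: 'j' vs 'b' => not anagrams

0


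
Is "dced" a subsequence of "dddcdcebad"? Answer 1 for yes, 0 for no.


Check if "dced" is a subsequence of "dddcdcebad"
Greedy scan:
  Position 0 ('d'): matches sub[0] = 'd'
  Position 1 ('d'): no match needed
  Position 2 ('d'): no match needed
  Position 3 ('c'): matches sub[1] = 'c'
  Position 4 ('d'): no match needed
  Position 5 ('c'): no match needed
  Position 6 ('e'): matches sub[2] = 'e'
  Position 7 ('b'): no match needed
  Position 8 ('a'): no match needed
  Position 9 ('d'): matches sub[3] = 'd'
All 4 characters matched => is a subsequence

1
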